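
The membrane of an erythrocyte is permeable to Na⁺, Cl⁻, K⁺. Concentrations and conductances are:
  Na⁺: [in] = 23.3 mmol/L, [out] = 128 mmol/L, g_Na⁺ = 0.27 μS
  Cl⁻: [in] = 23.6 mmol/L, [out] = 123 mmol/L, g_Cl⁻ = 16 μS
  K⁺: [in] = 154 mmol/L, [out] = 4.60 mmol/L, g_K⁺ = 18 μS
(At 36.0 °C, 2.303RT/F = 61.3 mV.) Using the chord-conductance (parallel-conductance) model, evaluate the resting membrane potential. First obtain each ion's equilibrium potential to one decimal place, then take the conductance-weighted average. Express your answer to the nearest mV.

-69 mV

E_Na⁺ = (61.3/1)·log₁₀(128/23.3) = 45.4 mV
E_Cl⁻ = (61.3/-1)·log₁₀(123/23.6) = -44.0 mV
E_K⁺ = (61.3/1)·log₁₀(4.60/154) = -93.5 mV
Vm = (Σ gᵢEᵢ)/(Σ gᵢ) = (0.27·45.4 + 16·-44.0 + 18·-93.5) / (0.27 + 16 + 18)
= -2374.74 / 34.27 = -69.30 mV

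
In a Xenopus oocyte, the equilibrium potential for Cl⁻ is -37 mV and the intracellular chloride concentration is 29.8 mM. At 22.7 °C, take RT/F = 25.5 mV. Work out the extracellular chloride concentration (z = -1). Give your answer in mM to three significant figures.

Nernst: E = (25.5/-1) · ln([out]/[in]), so ln([out]/[in]) = -37.0 × -1 / 25.5 = 1.4510.
[out]/[in] = e^(1.4510) = 4.267.
[out] = 4.267 × 29.8 = 127.2 mM.

127 mM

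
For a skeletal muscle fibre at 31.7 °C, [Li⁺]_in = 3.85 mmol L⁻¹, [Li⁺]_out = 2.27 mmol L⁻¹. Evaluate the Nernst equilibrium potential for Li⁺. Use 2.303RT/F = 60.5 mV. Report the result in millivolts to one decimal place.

-13.9 mV

E = (60.5/z) · log₁₀([Li⁺]_out/[Li⁺]_in) with z = +1.
= (60.5/1) · log₁₀(2.27/3.85) = 60.50 · log₁₀(0.5896)
= 60.50 · (-0.2294) = -13.88 mV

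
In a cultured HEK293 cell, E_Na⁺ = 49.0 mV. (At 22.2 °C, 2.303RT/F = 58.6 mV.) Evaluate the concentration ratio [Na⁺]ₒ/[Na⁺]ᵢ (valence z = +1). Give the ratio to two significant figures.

6.9

log₁₀([out]/[in]) = E·z/(58.6) = 49.0 × 1 / 58.6 = 0.8362
[out]/[in] = 10^(0.8362) = 6.858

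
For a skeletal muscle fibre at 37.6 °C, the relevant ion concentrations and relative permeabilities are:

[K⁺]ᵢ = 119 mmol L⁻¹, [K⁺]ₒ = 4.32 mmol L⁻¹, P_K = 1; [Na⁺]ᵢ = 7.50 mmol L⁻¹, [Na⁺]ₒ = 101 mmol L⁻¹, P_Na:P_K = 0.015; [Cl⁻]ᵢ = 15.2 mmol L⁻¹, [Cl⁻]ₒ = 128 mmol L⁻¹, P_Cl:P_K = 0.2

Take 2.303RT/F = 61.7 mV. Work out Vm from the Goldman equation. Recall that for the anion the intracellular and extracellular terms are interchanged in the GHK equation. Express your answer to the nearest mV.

Vm = 61.7 · log₁₀[(Σ P·[cation]ₒ + Σ P·[anion]ᵢ) / (Σ P·[cation]ᵢ + Σ P·[anion]ₒ)]
Numerator = 1×4.32 + 0.015×101 + 0.2×15.2 = 8.875
Denominator = 1×119 + 0.015×7.50 + 0.2×128 = 144.7
Vm = 61.7 · log₁₀(0.061328) = 61.7 × (-1.2123) = -74.80 mV

-75 mV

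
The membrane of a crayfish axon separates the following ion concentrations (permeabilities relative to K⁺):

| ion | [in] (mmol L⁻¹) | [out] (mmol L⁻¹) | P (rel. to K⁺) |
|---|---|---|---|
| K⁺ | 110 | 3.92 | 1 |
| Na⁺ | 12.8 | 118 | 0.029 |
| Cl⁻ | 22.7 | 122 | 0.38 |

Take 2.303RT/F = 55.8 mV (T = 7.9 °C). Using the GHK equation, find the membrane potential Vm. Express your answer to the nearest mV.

-55 mV

Vm = 55.8 · log₁₀[(Σ P·[cation]ₒ + Σ P·[anion]ᵢ) / (Σ P·[cation]ᵢ + Σ P·[anion]ₒ)]
Numerator = 1×3.92 + 0.029×118 + 0.38×22.7 = 15.97
Denominator = 1×110 + 0.029×12.8 + 0.38×122 = 156.7
Vm = 55.8 · log₁₀(0.10188) = 55.8 × (-0.9919) = -55.35 mV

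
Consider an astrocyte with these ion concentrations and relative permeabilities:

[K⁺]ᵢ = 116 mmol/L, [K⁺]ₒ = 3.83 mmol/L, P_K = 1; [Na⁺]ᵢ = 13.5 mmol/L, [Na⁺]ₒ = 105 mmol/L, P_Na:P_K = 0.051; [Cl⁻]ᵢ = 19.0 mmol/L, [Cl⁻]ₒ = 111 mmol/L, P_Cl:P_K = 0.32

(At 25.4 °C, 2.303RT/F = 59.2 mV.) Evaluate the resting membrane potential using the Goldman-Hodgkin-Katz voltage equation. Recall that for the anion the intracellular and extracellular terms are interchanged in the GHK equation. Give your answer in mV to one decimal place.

-59.1 mV

Vm = 59.2 · log₁₀[(Σ P·[cation]ₒ + Σ P·[anion]ᵢ) / (Σ P·[cation]ᵢ + Σ P·[anion]ₒ)]
Numerator = 1×3.83 + 0.051×105 + 0.32×19.0 = 15.26
Denominator = 1×116 + 0.051×13.5 + 0.32×111 = 152.2
Vm = 59.2 · log₁₀(0.10029) = 59.2 × (-0.9987) = -59.13 mV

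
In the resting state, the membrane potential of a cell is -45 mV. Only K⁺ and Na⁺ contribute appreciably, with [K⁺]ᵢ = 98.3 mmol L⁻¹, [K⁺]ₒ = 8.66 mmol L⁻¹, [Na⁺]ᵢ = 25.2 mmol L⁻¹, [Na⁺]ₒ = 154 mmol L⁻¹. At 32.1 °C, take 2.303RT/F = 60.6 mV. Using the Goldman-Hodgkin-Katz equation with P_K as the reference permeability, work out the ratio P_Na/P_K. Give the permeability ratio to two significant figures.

0.061

Let α = P_Na/P_K. GHK: Vm = 60.6·log₁₀[(Kₒ + α·Naₒ)/(Kᵢ + α·Naᵢ)].
10^(Vm/60.6) = 10^(-45.0/60.6) = 0.18089
So 0.18089·(Kᵢ + α·Naᵢ) = Kₒ + α·Naₒ → α = (0.18089·98.3 − 8.66) / (154.0 − 0.18089·25.2)
α = (17.78 − 8.66) / (154.0 − 4.559) = 9.122/149.4 = 0.06104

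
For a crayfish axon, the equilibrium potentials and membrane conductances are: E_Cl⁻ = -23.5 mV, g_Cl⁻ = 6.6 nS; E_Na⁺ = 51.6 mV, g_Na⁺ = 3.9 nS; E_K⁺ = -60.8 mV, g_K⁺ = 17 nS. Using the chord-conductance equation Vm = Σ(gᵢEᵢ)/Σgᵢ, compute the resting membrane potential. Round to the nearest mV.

Σ gᵢEᵢ = 6.6·(-23.5) + 3.9·(51.6) + 17·(-60.8) = -987.46
Σ gᵢ = 6.6 + 3.9 + 17 = 27.5
Vm = -987.46 / 27.5 = -35.91 mV

-36 mV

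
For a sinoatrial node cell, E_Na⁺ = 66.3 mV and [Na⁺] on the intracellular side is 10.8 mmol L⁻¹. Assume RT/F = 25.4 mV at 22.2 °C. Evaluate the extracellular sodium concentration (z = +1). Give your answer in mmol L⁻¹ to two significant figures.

Nernst: E = (25.4/1) · ln([out]/[in]), so ln([out]/[in]) = 66.3 × 1 / 25.4 = 2.6102.
[out]/[in] = e^(2.6102) = 13.6.
[out] = 13.6 × 10.8 = 146.9 mmol L⁻¹.

150 mmol L⁻¹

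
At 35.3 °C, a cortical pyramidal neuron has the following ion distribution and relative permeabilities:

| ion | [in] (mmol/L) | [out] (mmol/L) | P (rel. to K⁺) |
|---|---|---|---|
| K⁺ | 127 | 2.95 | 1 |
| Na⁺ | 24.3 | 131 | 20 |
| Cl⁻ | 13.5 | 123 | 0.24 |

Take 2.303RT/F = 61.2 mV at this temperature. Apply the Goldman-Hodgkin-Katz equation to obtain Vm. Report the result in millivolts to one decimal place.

Vm = 61.2 · log₁₀[(Σ P·[cation]ₒ + Σ P·[anion]ᵢ) / (Σ P·[cation]ᵢ + Σ P·[anion]ₒ)]
Numerator = 1×2.95 + 20×131 + 0.24×13.5 = 2626
Denominator = 1×127 + 20×24.3 + 0.24×123 = 642.5
Vm = 61.2 · log₁₀(4.0873) = 61.2 × (0.6114) = 37.42 mV

37.4 mV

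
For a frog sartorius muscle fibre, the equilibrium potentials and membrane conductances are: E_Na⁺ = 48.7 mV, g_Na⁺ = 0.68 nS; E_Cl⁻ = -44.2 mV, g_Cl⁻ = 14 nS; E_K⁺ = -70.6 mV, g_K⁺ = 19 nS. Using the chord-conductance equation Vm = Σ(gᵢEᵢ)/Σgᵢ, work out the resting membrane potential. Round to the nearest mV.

Σ gᵢEᵢ = 0.68·(48.7) + 14·(-44.2) + 19·(-70.6) = -1927.08
Σ gᵢ = 0.68 + 14 + 19 = 33.68
Vm = -1927.08 / 33.68 = -57.22 mV

-57 mV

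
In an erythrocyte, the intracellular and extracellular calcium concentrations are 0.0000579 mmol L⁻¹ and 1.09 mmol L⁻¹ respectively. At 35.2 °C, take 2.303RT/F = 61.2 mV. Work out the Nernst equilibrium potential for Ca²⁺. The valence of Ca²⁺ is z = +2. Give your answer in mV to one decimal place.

130.8 mV

E = (61.2/z) · log₁₀([Ca²⁺]_out/[Ca²⁺]_in) with z = +2.
= (61.2/2) · log₁₀(1.09/0.0000579) = 30.60 · log₁₀(1.883e+04)
= 30.60 · (4.2747) = 130.81 mV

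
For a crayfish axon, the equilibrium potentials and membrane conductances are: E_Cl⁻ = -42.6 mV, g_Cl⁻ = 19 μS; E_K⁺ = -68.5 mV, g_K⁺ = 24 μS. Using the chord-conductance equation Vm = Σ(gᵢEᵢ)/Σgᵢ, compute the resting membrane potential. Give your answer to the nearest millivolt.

Σ gᵢEᵢ = 19·(-42.6) + 24·(-68.5) = -2453.40
Σ gᵢ = 19 + 24 = 43
Vm = -2453.40 / 43 = -57.06 mV

-57 mV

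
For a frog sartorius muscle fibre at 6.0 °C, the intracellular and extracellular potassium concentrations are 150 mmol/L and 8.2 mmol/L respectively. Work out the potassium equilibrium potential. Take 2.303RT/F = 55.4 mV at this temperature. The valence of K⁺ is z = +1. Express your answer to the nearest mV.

-70 mV

E = (55.4/z) · log₁₀([K⁺]_out/[K⁺]_in) with z = +1.
= (55.4/1) · log₁₀(8.2/150) = 55.40 · log₁₀(0.05467)
= 55.40 · (-1.2623) = -69.93 mV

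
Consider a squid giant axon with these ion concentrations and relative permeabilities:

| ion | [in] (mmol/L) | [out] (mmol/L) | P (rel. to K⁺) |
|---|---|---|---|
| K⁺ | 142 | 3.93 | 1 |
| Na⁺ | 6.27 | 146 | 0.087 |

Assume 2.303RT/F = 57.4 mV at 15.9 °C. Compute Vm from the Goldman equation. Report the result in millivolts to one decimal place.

-53.6 mV

Vm = 57.4 · log₁₀[(Σ P·[cation]ₒ + Σ P·[anion]ᵢ) / (Σ P·[cation]ᵢ + Σ P·[anion]ₒ)]
Numerator = 1×3.93 + 0.087×146 = 16.63
Denominator = 1×142 + 0.087×6.27 = 142.5
Vm = 57.4 · log₁₀(0.11668) = 57.4 × (-0.9330) = -53.55 mV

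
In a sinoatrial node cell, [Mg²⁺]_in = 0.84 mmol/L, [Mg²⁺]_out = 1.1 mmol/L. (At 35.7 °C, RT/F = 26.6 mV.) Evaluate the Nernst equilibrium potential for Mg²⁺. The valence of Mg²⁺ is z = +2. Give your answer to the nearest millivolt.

E = (26.6/z) · ln([Mg²⁺]_out/[Mg²⁺]_in) with z = +2.
= (26.6/2) · ln(1.1/0.84) = 13.30 · ln(1.31)
= 13.30 · (0.2697) = 3.59 mV

4 mV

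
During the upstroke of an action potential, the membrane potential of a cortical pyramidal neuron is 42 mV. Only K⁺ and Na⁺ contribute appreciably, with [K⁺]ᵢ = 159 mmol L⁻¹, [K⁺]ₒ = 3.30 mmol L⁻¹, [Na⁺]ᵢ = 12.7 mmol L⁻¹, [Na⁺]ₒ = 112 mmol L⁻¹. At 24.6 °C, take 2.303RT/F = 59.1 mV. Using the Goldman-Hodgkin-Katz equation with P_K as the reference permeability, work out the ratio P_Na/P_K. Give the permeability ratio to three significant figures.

Let α = P_Na/P_K. GHK: Vm = 59.1·log₁₀[(Kₒ + α·Naₒ)/(Kᵢ + α·Naᵢ)].
10^(Vm/59.1) = 10^(42.0/59.1) = 5.1364
So 5.1364·(Kᵢ + α·Naᵢ) = Kₒ + α·Naₒ → α = (5.1364·159.0 − 3.3) / (112.0 − 5.1364·12.7)
α = (816.7 − 3.3) / (112.0 − 65.23) = 813.4/46.77 = 17.39

17.4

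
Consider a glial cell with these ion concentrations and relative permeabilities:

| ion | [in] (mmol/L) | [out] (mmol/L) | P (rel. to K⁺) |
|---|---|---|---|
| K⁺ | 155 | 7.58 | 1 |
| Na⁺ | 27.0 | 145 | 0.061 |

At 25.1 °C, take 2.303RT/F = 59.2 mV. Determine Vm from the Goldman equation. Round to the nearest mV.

Vm = 59.2 · log₁₀[(Σ P·[cation]ₒ + Σ P·[anion]ᵢ) / (Σ P·[cation]ᵢ + Σ P·[anion]ₒ)]
Numerator = 1×7.58 + 0.061×145 = 16.43
Denominator = 1×155 + 0.061×27.0 = 156.6
Vm = 59.2 · log₁₀(0.10485) = 59.2 × (-0.9794) = -57.98 mV

-58 mV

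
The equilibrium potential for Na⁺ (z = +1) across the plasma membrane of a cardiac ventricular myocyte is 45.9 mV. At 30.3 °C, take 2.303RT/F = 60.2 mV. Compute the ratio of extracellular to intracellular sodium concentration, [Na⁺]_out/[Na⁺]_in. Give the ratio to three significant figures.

log₁₀([out]/[in]) = E·z/(60.2) = 45.9 × 1 / 60.2 = 0.7625
[out]/[in] = 10^(0.7625) = 5.787

5.79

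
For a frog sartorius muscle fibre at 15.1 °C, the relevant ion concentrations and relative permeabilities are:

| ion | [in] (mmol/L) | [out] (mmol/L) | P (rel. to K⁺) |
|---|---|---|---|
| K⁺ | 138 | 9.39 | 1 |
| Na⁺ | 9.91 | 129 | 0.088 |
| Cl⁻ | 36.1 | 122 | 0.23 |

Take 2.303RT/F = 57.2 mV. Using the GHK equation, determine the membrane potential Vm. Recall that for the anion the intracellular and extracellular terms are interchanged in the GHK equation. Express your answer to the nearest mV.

-43 mV

Vm = 57.2 · log₁₀[(Σ P·[cation]ₒ + Σ P·[anion]ᵢ) / (Σ P·[cation]ᵢ + Σ P·[anion]ₒ)]
Numerator = 1×9.39 + 0.088×129 + 0.23×36.1 = 29.04
Denominator = 1×138 + 0.088×9.91 + 0.23×122 = 166.9
Vm = 57.2 · log₁₀(0.17399) = 57.2 × (-0.7595) = -43.44 mV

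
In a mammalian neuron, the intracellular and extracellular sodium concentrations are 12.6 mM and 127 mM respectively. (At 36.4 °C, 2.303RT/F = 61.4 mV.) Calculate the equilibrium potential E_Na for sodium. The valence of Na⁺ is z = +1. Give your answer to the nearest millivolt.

62 mV

E = (61.4/z) · log₁₀([Na⁺]_out/[Na⁺]_in) with z = +1.
= (61.4/1) · log₁₀(127/12.6) = 61.40 · log₁₀(10.08)
= 61.40 · (1.0034) = 61.61 mV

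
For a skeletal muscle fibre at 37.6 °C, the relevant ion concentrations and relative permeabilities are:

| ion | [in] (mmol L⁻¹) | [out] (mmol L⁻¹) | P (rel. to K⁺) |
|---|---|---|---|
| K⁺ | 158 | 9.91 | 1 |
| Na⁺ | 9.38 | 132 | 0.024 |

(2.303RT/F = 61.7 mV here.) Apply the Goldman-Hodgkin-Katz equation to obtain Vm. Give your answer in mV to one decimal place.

Vm = 61.7 · log₁₀[(Σ P·[cation]ₒ + Σ P·[anion]ᵢ) / (Σ P·[cation]ᵢ + Σ P·[anion]ₒ)]
Numerator = 1×9.91 + 0.024×132 = 13.08
Denominator = 1×158 + 0.024×9.38 = 158.2
Vm = 61.7 · log₁₀(0.082654) = 61.7 × (-1.0827) = -66.80 mV

-66.8 mV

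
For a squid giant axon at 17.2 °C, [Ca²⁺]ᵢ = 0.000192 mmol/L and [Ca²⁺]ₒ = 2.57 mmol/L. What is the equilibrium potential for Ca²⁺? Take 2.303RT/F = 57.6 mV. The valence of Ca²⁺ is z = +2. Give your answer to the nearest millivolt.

119 mV

E = (57.6/z) · log₁₀([Ca²⁺]_out/[Ca²⁺]_in) with z = +2.
= (57.6/2) · log₁₀(2.57/0.000192) = 28.80 · log₁₀(1.339e+04)
= 28.80 · (4.1266) = 118.85 mV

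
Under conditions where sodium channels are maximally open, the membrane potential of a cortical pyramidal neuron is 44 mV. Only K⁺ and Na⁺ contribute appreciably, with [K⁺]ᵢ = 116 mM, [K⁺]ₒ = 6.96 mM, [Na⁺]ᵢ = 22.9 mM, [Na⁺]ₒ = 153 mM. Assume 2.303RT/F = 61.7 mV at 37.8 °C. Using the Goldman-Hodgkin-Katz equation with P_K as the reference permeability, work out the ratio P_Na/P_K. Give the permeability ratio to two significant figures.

Let α = P_Na/P_K. GHK: Vm = 61.7·log₁₀[(Kₒ + α·Naₒ)/(Kᵢ + α·Naᵢ)].
10^(Vm/61.7) = 10^(44.0/61.7) = 5.1657
So 5.1657·(Kᵢ + α·Naᵢ) = Kₒ + α·Naₒ → α = (5.1657·116.0 − 6.96) / (153.0 − 5.1657·22.9)
α = (599.2 − 6.96) / (153.0 − 118.3) = 592.3/34.71 = 17.07

17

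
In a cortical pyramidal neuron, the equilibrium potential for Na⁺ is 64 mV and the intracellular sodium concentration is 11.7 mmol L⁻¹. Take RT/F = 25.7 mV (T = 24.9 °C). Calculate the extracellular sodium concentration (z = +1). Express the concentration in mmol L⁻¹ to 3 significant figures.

141 mmol L⁻¹

Nernst: E = (25.7/1) · ln([out]/[in]), so ln([out]/[in]) = 64.0 × 1 / 25.7 = 2.4903.
[out]/[in] = e^(2.4903) = 12.06.
[out] = 12.06 × 11.7 = 141.2 mmol L⁻¹.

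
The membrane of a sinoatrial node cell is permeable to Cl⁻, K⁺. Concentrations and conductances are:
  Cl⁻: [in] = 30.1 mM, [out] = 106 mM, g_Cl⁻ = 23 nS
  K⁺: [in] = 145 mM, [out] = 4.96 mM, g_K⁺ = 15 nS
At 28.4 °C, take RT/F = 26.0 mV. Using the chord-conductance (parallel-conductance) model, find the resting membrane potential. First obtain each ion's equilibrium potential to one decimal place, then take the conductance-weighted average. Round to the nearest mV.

E_Cl⁻ = (26.0/-1)·ln(106/30.1) = -32.7 mV
E_K⁺ = (26.0/1)·ln(4.96/145) = -87.8 mV
Vm = (Σ gᵢEᵢ)/(Σ gᵢ) = (23·-32.7 + 15·-87.8) / (23 + 15)
= -2069.10 / 38 = -54.45 mV

-54 mV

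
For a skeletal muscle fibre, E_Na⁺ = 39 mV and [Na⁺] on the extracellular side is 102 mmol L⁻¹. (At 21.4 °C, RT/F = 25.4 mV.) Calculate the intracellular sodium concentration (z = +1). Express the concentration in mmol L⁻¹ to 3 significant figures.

22.0 mmol L⁻¹

Nernst: E = (25.4/1) · ln([out]/[in]), so ln([out]/[in]) = 39.0 × 1 / 25.4 = 1.5354.
[out]/[in] = e^(1.5354) = 4.643.
[in] = 102 / 4.643 = 21.97 mmol L⁻¹.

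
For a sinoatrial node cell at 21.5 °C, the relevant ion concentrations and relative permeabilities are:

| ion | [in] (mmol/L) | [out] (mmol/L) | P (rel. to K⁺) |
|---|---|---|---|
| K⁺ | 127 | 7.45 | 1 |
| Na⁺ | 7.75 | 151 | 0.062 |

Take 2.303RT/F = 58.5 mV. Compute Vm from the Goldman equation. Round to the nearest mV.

Vm = 58.5 · log₁₀[(Σ P·[cation]ₒ + Σ P·[anion]ᵢ) / (Σ P·[cation]ᵢ + Σ P·[anion]ₒ)]
Numerator = 1×7.45 + 0.062×151 = 16.81
Denominator = 1×127 + 0.062×7.75 = 127.5
Vm = 58.5 · log₁₀(0.13188) = 58.5 × (-0.8798) = -51.47 mV

-51 mV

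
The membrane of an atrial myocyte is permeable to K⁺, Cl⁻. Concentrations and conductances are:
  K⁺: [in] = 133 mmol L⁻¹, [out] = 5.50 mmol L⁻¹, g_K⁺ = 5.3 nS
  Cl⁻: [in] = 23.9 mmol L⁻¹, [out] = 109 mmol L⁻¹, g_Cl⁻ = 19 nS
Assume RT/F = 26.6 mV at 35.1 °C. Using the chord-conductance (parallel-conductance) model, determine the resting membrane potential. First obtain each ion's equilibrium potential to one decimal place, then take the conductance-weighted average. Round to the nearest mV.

E_K⁺ = (26.6/1)·ln(5.50/133) = -84.7 mV
E_Cl⁻ = (26.6/-1)·ln(109/23.9) = -40.4 mV
Vm = (Σ gᵢEᵢ)/(Σ gᵢ) = (5.3·-84.7 + 19·-40.4) / (5.3 + 19)
= -1216.51 / 24.3 = -50.06 mV

-50 mV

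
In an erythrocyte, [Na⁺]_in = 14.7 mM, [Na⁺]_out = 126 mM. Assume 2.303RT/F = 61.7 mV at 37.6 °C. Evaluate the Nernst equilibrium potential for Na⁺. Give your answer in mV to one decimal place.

E = (61.7/z) · log₁₀([Na⁺]_out/[Na⁺]_in) with z = +1.
= (61.7/1) · log₁₀(126/14.7) = 61.70 · log₁₀(8.571)
= 61.70 · (0.9331) = 57.57 mV

57.6 mV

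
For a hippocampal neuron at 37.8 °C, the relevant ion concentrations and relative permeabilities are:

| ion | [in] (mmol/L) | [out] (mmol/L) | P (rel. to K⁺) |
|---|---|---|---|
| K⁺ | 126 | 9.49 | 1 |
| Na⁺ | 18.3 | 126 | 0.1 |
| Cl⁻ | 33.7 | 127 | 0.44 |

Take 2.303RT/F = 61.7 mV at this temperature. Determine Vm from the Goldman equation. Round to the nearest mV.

Vm = 61.7 · log₁₀[(Σ P·[cation]ₒ + Σ P·[anion]ᵢ) / (Σ P·[cation]ᵢ + Σ P·[anion]ₒ)]
Numerator = 1×9.49 + 0.1×126 + 0.44×33.7 = 36.92
Denominator = 1×126 + 0.1×18.3 + 0.44×127 = 183.7
Vm = 61.7 · log₁₀(0.20096) = 61.7 × (-0.6969) = -43.00 mV

-43 mV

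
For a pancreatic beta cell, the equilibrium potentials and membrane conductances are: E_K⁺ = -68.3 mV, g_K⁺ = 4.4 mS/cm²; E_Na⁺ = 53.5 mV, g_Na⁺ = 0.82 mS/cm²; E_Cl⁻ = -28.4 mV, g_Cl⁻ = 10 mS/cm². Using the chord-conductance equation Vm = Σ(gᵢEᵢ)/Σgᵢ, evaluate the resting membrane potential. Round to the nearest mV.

Σ gᵢEᵢ = 4.4·(-68.3) + 0.82·(53.5) + 10·(-28.4) = -540.65
Σ gᵢ = 4.4 + 0.82 + 10 = 15.22
Vm = -540.65 / 15.22 = -35.52 mV

-36 mV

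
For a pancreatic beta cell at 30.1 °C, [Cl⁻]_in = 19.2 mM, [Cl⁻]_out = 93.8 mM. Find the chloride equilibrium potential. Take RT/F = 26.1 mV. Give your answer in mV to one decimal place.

E = (26.1/z) · ln([Cl⁻]_out/[Cl⁻]_in) with z = -1.
For an anion, dividing by z = -1 reverses the sign.
= (26.1/-1) · ln(93.8/19.2) = -26.10 · ln(4.885)
= -26.10 · (1.5863) = -41.40 mV

-41.4 mV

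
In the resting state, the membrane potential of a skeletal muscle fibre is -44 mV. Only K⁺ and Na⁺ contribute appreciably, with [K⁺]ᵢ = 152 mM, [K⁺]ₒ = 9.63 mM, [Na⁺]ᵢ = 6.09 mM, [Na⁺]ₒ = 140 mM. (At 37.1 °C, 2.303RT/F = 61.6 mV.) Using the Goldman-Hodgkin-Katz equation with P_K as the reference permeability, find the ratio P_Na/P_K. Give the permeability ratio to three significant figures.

0.142

Let α = P_Na/P_K. GHK: Vm = 61.6·log₁₀[(Kₒ + α·Naₒ)/(Kᵢ + α·Naᵢ)].
10^(Vm/61.6) = 10^(-44.0/61.6) = 0.19307
So 0.19307·(Kᵢ + α·Naᵢ) = Kₒ + α·Naₒ → α = (0.19307·152.0 − 9.63) / (140.0 − 0.19307·6.09)
α = (29.35 − 9.63) / (140.0 − 1.176) = 19.72/138.8 = 0.142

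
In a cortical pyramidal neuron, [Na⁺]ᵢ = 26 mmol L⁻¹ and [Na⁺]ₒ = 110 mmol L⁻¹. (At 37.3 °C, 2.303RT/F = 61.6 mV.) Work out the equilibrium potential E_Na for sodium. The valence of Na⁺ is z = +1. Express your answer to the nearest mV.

39 mV

E = (61.6/z) · log₁₀([Na⁺]_out/[Na⁺]_in) with z = +1.
= (61.6/1) · log₁₀(110/26) = 61.60 · log₁₀(4.231)
= 61.60 · (0.6264) = 38.59 mV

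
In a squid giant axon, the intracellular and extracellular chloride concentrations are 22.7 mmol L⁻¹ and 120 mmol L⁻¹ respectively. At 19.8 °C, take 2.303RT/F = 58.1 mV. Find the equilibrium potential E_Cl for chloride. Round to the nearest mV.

E = (58.1/z) · log₁₀([Cl⁻]_out/[Cl⁻]_in) with z = -1.
For an anion, dividing by z = -1 reverses the sign.
= (58.1/-1) · log₁₀(120/22.7) = -58.10 · log₁₀(5.286)
= -58.10 · (0.7232) = -42.02 mV

-42 mV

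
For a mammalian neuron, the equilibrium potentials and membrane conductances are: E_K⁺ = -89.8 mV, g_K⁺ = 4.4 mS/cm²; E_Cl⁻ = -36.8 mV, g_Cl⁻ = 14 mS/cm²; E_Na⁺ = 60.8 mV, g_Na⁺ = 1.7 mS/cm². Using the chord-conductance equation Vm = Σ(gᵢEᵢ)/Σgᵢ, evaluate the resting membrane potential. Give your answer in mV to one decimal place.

Σ gᵢEᵢ = 4.4·(-89.8) + 14·(-36.8) + 1.7·(60.8) = -806.96
Σ gᵢ = 4.4 + 14 + 1.7 = 20.1
Vm = -806.96 / 20.1 = -40.15 mV

-40.1 mV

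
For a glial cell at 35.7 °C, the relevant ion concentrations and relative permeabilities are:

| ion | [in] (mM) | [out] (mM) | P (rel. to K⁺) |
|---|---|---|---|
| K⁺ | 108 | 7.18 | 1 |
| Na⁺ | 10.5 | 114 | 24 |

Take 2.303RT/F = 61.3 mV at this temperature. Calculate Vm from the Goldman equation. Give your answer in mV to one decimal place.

Vm = 61.3 · log₁₀[(Σ P·[cation]ₒ + Σ P·[anion]ᵢ) / (Σ P·[cation]ᵢ + Σ P·[anion]ₒ)]
Numerator = 1×7.18 + 24×114 = 2743
Denominator = 1×108 + 24×10.5 = 360
Vm = 61.3 · log₁₀(7.6199) = 61.3 × (0.8820) = 54.06 mV

54.1 mV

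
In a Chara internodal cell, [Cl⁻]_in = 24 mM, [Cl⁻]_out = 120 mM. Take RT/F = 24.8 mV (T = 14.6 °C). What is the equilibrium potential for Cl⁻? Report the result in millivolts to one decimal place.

E = (24.8/z) · ln([Cl⁻]_out/[Cl⁻]_in) with z = -1.
For an anion, dividing by z = -1 reverses the sign.
= (24.8/-1) · ln(120/24) = -24.80 · ln(5)
= -24.80 · (1.6094) = -39.91 mV

-39.9 mV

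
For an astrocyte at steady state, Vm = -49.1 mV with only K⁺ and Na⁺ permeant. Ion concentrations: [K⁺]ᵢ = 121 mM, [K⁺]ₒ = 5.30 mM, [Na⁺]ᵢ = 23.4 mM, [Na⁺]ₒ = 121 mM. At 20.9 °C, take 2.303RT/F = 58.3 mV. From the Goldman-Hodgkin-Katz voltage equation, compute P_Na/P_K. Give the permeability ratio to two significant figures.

0.10

Let α = P_Na/P_K. GHK: Vm = 58.3·log₁₀[(Kₒ + α·Naₒ)/(Kᵢ + α·Naᵢ)].
10^(Vm/58.3) = 10^(-49.1/58.3) = 0.14382
So 0.14382·(Kᵢ + α·Naᵢ) = Kₒ + α·Naₒ → α = (0.14382·121.0 − 5.3) / (121.0 − 0.14382·23.4)
α = (17.4 − 5.3) / (121.0 − 3.365) = 12.1/117.6 = 0.1029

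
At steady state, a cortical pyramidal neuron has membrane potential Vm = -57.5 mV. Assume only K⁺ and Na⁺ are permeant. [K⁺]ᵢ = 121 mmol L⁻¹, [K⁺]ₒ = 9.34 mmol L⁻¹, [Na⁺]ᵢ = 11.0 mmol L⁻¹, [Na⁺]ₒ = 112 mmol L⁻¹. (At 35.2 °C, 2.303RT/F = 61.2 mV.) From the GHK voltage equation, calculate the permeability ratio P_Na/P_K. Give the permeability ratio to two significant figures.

Let α = P_Na/P_K. GHK: Vm = 61.2·log₁₀[(Kₒ + α·Naₒ)/(Kᵢ + α·Naᵢ)].
10^(Vm/61.2) = 10^(-57.5/61.2) = 0.11494
So 0.11494·(Kᵢ + α·Naᵢ) = Kₒ + α·Naₒ → α = (0.11494·121.0 − 9.34) / (112.0 − 0.11494·11.0)
α = (13.91 − 9.34) / (112.0 − 1.264) = 4.567/110.7 = 0.04125

0.041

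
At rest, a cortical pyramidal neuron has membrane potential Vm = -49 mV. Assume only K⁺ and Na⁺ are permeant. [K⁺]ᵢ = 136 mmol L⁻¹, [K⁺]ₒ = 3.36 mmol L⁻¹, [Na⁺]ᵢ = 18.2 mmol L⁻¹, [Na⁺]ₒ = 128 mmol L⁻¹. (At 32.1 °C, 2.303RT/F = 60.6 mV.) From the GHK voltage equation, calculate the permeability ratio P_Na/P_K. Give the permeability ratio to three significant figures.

0.142

Let α = P_Na/P_K. GHK: Vm = 60.6·log₁₀[(Kₒ + α·Naₒ)/(Kᵢ + α·Naᵢ)].
10^(Vm/60.6) = 10^(-49.0/60.6) = 0.15539
So 0.15539·(Kᵢ + α·Naᵢ) = Kₒ + α·Naₒ → α = (0.15539·136.0 − 3.36) / (128.0 − 0.15539·18.2)
α = (21.13 − 3.36) / (128.0 − 2.828) = 17.77/125.2 = 0.142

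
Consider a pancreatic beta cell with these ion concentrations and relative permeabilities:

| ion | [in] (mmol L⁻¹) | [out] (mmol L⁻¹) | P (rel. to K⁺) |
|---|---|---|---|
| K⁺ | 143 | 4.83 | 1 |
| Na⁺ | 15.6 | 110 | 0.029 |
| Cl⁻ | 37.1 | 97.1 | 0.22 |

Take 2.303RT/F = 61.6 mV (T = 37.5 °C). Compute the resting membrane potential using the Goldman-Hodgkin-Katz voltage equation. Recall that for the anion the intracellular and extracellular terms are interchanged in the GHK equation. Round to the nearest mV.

Vm = 61.6 · log₁₀[(Σ P·[cation]ₒ + Σ P·[anion]ᵢ) / (Σ P·[cation]ᵢ + Σ P·[anion]ₒ)]
Numerator = 1×4.83 + 0.029×110 + 0.22×37.1 = 16.18
Denominator = 1×143 + 0.029×15.6 + 0.22×97.1 = 164.8
Vm = 61.6 · log₁₀(0.098183) = 61.6 × (-1.0080) = -62.09 mV

-62 mV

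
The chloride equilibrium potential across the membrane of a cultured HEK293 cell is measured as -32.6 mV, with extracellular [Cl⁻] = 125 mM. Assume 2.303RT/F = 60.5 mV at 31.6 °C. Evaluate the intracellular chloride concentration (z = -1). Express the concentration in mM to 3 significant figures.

36.1 mM

Nernst: E = (60.5/-1) · log₁₀([out]/[in]), so log₁₀([out]/[in]) = -32.6 × -1 / 60.5 = 0.5388.
[out]/[in] = 10^(0.5388) = 3.458.
[in] = 125 / 3.458 = 36.15 mM.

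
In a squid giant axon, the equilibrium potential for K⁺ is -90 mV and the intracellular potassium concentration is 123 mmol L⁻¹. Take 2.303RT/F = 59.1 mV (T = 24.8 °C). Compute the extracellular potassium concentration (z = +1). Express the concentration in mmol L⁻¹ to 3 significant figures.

3.69 mmol L⁻¹

Nernst: E = (59.1/1) · log₁₀([out]/[in]), so log₁₀([out]/[in]) = -90.0 × 1 / 59.1 = -1.5228.
[out]/[in] = 10^(-1.5228) = 0.03.
[out] = 0.03 × 123 = 3.69 mmol L⁻¹.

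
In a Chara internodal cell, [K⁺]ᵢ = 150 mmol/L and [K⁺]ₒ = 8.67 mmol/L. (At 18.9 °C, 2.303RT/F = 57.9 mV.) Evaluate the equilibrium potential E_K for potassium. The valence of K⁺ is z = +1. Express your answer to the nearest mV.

E = (57.9/z) · log₁₀([K⁺]_out/[K⁺]_in) with z = +1.
= (57.9/1) · log₁₀(8.67/150) = 57.90 · log₁₀(0.0578)
= 57.90 · (-1.2381) = -71.68 mV

-72 mV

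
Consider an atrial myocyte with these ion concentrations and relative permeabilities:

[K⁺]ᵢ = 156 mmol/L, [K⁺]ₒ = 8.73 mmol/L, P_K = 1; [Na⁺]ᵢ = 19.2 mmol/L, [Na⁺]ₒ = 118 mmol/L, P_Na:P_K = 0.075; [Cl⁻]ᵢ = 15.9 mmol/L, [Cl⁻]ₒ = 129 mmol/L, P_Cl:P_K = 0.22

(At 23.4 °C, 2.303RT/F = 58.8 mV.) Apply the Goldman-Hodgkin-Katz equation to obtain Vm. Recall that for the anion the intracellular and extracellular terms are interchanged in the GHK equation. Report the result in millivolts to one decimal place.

Vm = 58.8 · log₁₀[(Σ P·[cation]ₒ + Σ P·[anion]ᵢ) / (Σ P·[cation]ᵢ + Σ P·[anion]ₒ)]
Numerator = 1×8.73 + 0.075×118 + 0.22×15.9 = 21.08
Denominator = 1×156 + 0.075×19.2 + 0.22×129 = 185.8
Vm = 58.8 · log₁₀(0.11343) = 58.8 × (-0.9453) = -55.58 mV

-55.6 mV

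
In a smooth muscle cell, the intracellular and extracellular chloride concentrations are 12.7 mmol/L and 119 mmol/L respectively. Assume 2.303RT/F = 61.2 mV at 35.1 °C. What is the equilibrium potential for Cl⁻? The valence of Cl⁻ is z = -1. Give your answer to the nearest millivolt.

E = (61.2/z) · log₁₀([Cl⁻]_out/[Cl⁻]_in) with z = -1.
For an anion, dividing by z = -1 reverses the sign.
= (61.2/-1) · log₁₀(119/12.7) = -61.20 · log₁₀(9.37)
= -61.20 · (0.9717) = -59.47 mV

-59 mV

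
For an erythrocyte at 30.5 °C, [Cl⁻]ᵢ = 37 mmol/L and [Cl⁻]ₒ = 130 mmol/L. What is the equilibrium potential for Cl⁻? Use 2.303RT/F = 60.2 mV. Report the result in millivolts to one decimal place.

E = (60.2/z) · log₁₀([Cl⁻]_out/[Cl⁻]_in) with z = -1.
For an anion, dividing by z = -1 reverses the sign.
= (60.2/-1) · log₁₀(130/37) = -60.20 · log₁₀(3.514)
= -60.20 · (0.5457) = -32.85 mV

-32.9 mV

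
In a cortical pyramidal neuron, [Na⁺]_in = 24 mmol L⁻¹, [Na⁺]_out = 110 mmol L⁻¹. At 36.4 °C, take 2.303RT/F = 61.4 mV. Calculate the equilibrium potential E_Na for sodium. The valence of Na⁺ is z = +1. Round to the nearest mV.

E = (61.4/z) · log₁₀([Na⁺]_out/[Na⁺]_in) with z = +1.
= (61.4/1) · log₁₀(110/24) = 61.40 · log₁₀(4.583)
= 61.40 · (0.6612) = 40.60 mV

41 mV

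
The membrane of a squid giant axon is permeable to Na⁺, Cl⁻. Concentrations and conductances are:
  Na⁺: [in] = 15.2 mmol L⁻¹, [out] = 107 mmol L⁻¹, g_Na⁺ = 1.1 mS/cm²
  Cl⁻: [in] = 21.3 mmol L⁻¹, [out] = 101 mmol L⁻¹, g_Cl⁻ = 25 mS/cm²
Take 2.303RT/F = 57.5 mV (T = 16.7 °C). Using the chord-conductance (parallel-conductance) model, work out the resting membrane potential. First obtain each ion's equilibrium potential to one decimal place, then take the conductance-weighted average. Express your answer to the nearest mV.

E_Na⁺ = (57.5/1)·log₁₀(107/15.2) = 48.7 mV
E_Cl⁻ = (57.5/-1)·log₁₀(101/21.3) = -38.9 mV
Vm = (Σ gᵢEᵢ)/(Σ gᵢ) = (1.1·48.7 + 25·-38.9) / (1.1 + 25)
= -918.93 / 26.1 = -35.21 mV

-35 mV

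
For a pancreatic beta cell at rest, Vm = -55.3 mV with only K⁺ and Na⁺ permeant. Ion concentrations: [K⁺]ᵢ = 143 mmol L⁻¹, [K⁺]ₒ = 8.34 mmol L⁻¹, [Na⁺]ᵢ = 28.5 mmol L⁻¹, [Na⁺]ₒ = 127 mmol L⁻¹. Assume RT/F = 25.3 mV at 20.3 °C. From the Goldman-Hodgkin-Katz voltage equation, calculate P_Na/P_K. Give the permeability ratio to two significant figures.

Let α = P_Na/P_K. GHK: Vm = 25.3·ln[(Kₒ + α·Naₒ)/(Kᵢ + α·Naᵢ)].
e^(Vm/25.3) = e^(-55.3/25.3) = 0.11239
So 0.11239·(Kᵢ + α·Naᵢ) = Kₒ + α·Naₒ → α = (0.11239·143.0 − 8.34) / (127.0 − 0.11239·28.5)
α = (16.07 − 8.34) / (127.0 − 3.203) = 7.732/123.8 = 0.06246

0.062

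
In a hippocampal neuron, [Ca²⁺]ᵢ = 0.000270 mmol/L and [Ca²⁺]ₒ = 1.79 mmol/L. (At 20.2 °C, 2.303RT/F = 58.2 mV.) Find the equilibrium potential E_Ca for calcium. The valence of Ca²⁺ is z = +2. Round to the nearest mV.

E = (58.2/z) · log₁₀([Ca²⁺]_out/[Ca²⁺]_in) with z = +2.
= (58.2/2) · log₁₀(1.79/0.000270) = 29.10 · log₁₀(6630)
= 29.10 · (3.8215) = 111.21 mV

111 mV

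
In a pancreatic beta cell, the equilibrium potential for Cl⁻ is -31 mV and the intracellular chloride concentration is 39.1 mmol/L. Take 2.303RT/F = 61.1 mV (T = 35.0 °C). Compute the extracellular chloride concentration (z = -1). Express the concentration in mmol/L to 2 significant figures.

Nernst: E = (61.1/-1) · log₁₀([out]/[in]), so log₁₀([out]/[in]) = -31.0 × -1 / 61.1 = 0.5074.
[out]/[in] = 10^(0.5074) = 3.216.
[out] = 3.216 × 39.1 = 125.8 mmol/L.

130 mmol/L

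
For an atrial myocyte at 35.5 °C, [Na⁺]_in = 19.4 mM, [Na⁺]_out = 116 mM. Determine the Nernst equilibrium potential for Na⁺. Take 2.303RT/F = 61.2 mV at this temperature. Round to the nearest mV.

E = (61.2/z) · log₁₀([Na⁺]_out/[Na⁺]_in) with z = +1.
= (61.2/1) · log₁₀(116/19.4) = 61.20 · log₁₀(5.979)
= 61.20 · (0.7767) = 47.53 mV

48 mV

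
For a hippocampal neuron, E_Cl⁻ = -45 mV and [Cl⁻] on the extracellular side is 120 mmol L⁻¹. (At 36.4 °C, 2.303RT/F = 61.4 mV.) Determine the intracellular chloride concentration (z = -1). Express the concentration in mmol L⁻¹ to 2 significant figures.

Nernst: E = (61.4/-1) · log₁₀([out]/[in]), so log₁₀([out]/[in]) = -45.0 × -1 / 61.4 = 0.7329.
[out]/[in] = 10^(0.7329) = 5.406.
[in] = 120 / 5.406 = 22.2 mmol L⁻¹.

22 mmol L⁻¹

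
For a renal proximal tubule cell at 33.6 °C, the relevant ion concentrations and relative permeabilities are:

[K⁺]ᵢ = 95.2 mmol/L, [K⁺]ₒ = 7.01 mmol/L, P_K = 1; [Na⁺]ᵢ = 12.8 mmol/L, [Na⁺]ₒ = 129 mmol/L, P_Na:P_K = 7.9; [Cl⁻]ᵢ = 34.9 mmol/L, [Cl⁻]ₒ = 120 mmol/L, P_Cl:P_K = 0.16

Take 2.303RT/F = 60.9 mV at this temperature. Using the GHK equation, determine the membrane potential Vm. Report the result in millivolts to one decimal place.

41.4 mV

Vm = 60.9 · log₁₀[(Σ P·[cation]ₒ + Σ P·[anion]ᵢ) / (Σ P·[cation]ᵢ + Σ P·[anion]ₒ)]
Numerator = 1×7.01 + 7.9×129 + 0.16×34.9 = 1032
Denominator = 1×95.2 + 7.9×12.8 + 0.16×120 = 215.5
Vm = 60.9 · log₁₀(4.787) = 60.9 × (0.6801) = 41.42 mV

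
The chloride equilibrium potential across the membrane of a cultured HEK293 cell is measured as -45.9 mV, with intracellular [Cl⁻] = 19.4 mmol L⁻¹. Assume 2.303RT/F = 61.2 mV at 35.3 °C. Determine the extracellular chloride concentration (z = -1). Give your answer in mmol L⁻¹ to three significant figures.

Nernst: E = (61.2/-1) · log₁₀([out]/[in]), so log₁₀([out]/[in]) = -45.9 × -1 / 61.2 = 0.7500.
[out]/[in] = 10^(0.7500) = 5.623.
[out] = 5.623 × 19.4 = 109.1 mmol L⁻¹.

109 mmol L⁻¹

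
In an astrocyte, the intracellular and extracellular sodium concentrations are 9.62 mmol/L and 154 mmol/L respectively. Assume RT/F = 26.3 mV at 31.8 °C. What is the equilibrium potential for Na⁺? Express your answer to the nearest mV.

73 mV

E = (26.3/z) · ln([Na⁺]_out/[Na⁺]_in) with z = +1.
= (26.3/1) · ln(154/9.62) = 26.30 · ln(16.01)
= 26.30 · (2.7731) = 72.93 mV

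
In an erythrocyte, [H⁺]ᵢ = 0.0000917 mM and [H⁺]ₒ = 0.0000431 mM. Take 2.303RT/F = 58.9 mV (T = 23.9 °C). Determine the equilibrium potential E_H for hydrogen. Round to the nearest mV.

-19 mV

E = (58.9/z) · log₁₀([H⁺]_out/[H⁺]_in) with z = +1.
= (58.9/1) · log₁₀(0.0000431/0.0000917) = 58.90 · log₁₀(0.47)
= 58.90 · (-0.3279) = -19.31 mV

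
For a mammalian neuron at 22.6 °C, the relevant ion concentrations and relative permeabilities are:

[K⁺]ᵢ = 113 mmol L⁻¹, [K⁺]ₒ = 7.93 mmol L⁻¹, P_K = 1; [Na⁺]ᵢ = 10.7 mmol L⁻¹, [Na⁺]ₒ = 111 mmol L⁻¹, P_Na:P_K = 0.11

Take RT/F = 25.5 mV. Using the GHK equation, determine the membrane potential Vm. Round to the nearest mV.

-44 mV

Vm = 25.5 · ln[(Σ P·[cation]ₒ + Σ P·[anion]ᵢ) / (Σ P·[cation]ᵢ + Σ P·[anion]ₒ)]
Numerator = 1×7.93 + 0.11×111 = 20.14
Denominator = 1×113 + 0.11×10.7 = 114.2
Vm = 25.5 · ln(0.17639) = 25.5 × (-1.7350) = -44.24 mV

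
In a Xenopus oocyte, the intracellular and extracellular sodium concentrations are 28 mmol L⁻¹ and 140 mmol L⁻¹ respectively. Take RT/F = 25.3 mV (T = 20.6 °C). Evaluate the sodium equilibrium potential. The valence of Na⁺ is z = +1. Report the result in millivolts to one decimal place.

E = (25.3/z) · ln([Na⁺]_out/[Na⁺]_in) with z = +1.
= (25.3/1) · ln(140/28) = 25.30 · ln(5)
= 25.30 · (1.6094) = 40.72 mV

40.7 mV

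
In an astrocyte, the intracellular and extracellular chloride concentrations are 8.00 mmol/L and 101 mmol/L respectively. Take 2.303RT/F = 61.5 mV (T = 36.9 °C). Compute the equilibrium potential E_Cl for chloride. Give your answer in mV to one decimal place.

E = (61.5/z) · log₁₀([Cl⁻]_out/[Cl⁻]_in) with z = -1.
For an anion, dividing by z = -1 reverses the sign.
= (61.5/-1) · log₁₀(101/8.00) = -61.50 · log₁₀(12.62)
= -61.50 · (1.1012) = -67.73 mV

-67.7 mV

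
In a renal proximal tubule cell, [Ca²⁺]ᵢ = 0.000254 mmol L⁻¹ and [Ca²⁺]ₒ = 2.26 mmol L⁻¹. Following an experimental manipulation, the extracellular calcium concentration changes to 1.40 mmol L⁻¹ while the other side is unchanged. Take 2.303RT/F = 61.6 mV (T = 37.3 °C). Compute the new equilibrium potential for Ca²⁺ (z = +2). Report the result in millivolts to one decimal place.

115.2 mV

After the shift: [Ca²⁺]_out = 1.40, [Ca²⁺]_in = 0.000254 mmol L⁻¹.
E_new = (61.6/2)·log₁₀(1.40/0.000254) = 30.80 · (3.7413) = 115.23 mV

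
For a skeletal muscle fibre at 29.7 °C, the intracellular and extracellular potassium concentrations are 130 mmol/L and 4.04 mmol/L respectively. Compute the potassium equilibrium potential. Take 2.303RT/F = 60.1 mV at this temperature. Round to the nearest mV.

-91 mV

E = (60.1/z) · log₁₀([K⁺]_out/[K⁺]_in) with z = +1.
= (60.1/1) · log₁₀(4.04/130) = 60.10 · log₁₀(0.03108)
= 60.10 · (-1.5076) = -90.60 mV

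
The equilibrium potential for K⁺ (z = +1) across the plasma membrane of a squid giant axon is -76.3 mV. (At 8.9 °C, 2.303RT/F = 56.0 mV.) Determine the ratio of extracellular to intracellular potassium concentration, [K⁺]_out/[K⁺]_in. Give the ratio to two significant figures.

log₁₀([out]/[in]) = E·z/(56.0) = -76.3 × 1 / 56.0 = -1.3625
[out]/[in] = 10^(-1.3625) = 0.0434

0.043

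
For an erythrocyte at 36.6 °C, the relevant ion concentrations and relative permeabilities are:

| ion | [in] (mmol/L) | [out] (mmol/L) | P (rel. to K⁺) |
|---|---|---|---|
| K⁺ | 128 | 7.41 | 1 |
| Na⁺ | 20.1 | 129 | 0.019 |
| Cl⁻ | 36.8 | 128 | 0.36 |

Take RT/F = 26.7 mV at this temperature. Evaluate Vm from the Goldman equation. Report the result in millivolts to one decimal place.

Vm = 26.7 · ln[(Σ P·[cation]ₒ + Σ P·[anion]ᵢ) / (Σ P·[cation]ᵢ + Σ P·[anion]ₒ)]
Numerator = 1×7.41 + 0.019×129 + 0.36×36.8 = 23.11
Denominator = 1×128 + 0.019×20.1 + 0.36×128 = 174.5
Vm = 26.7 · ln(0.13246) = 26.7 × (-2.0215) = -53.97 mV

-54.0 mV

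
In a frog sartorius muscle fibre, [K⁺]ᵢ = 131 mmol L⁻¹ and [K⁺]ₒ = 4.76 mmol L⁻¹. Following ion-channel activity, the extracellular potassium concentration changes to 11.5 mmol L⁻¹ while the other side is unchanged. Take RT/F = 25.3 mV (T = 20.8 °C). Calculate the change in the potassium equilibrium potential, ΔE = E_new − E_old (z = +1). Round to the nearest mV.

E_old = (25.3/1)·ln(4.76/131) = -83.87 mV
E_new = (25.3/1)·ln(11.5/131) = -61.55 mV
ΔE = -61.55 − (-83.87) = 22.32 mV

22 mV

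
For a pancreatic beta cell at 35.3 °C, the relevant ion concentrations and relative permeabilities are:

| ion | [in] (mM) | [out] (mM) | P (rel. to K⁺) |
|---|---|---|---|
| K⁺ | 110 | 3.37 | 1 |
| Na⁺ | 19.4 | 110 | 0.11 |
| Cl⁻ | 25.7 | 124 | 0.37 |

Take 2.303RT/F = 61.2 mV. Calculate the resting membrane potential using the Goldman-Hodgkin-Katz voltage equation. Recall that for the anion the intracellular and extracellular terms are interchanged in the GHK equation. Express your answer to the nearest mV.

-49 mV

Vm = 61.2 · log₁₀[(Σ P·[cation]ₒ + Σ P·[anion]ᵢ) / (Σ P·[cation]ᵢ + Σ P·[anion]ₒ)]
Numerator = 1×3.37 + 0.11×110 + 0.37×25.7 = 24.98
Denominator = 1×110 + 0.11×19.4 + 0.37×124 = 158
Vm = 61.2 · log₁₀(0.15808) = 61.2 × (-0.8011) = -49.03 mV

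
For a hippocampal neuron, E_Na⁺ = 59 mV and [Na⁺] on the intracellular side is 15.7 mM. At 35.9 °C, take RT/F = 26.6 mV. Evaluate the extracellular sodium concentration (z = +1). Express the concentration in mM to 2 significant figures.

Nernst: E = (26.6/1) · ln([out]/[in]), so ln([out]/[in]) = 59.0 × 1 / 26.6 = 2.2180.
[out]/[in] = e^(2.2180) = 9.189.
[out] = 9.189 × 15.7 = 144.3 mM.

140 mM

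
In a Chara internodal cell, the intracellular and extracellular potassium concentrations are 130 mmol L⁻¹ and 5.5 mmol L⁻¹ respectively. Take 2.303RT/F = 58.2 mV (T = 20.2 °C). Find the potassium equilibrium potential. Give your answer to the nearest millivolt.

-80 mV

E = (58.2/z) · log₁₀([K⁺]_out/[K⁺]_in) with z = +1.
= (58.2/1) · log₁₀(5.5/130) = 58.20 · log₁₀(0.04231)
= 58.20 · (-1.3736) = -79.94 mV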